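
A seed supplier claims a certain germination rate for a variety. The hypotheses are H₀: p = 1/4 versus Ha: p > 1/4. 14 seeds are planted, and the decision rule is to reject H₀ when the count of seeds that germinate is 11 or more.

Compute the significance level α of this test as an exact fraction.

5345/134217728

Under H₀, K ~ Binomial(14, 1/4), and α = P(K ≥ 11).
Adding the binomial terms for j = 11 through 14 with p = 1/4 yields 5345/134217728.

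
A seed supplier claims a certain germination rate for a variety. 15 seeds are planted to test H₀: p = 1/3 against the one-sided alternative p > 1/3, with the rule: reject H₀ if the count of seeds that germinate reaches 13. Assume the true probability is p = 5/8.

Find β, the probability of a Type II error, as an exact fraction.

33725631854457/35184372088832

β = P(fail to reject H₀ | Ha true) = P(S ≤ 12 | p = 5/8), S ~ Binomial(15, 5/8).
Summing C(15,j)·(5/8)^j·(3/8)^{15-j} for j = 0..12 gives 33725631854457/35184372088832.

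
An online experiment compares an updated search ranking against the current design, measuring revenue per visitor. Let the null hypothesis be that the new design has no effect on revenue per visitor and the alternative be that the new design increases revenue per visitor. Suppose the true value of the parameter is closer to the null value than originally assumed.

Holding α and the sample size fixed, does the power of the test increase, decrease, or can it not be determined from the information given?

It decreases.

When the true parameter is near the null value, the test has a harder time distinguishing Ha from H₀.
Since power = 1 − β and β increases, power decreases.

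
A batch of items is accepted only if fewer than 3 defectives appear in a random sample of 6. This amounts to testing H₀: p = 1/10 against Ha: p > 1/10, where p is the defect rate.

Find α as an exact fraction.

317/20000

α = P(reject H₀ | H₀ true) = P(X ≥ 3 | p = 1/10), X ~ Binomial(6, 1/10).
α = 1 − P(X ≤ 2) = 1 − 19683/20000 = 317/20000.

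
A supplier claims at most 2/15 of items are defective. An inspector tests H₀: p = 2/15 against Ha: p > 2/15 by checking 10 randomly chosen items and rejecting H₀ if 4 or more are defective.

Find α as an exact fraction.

α = P(reject H₀ | H₀ true) = P(S ≥ 4 | p = 2/15), S ~ Binomial(10, 2/15).
α = 1 − P(S ≤ 3) = 1 − 185672861803/192216796875 = 6543935072/192216796875.

6543935072/192216796875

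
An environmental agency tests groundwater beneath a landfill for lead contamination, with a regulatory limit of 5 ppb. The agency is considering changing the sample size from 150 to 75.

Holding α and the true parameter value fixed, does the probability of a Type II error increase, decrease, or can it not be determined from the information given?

With less data the test statistic is noisier; under Ha, more outcomes land inside the acceptance region.

It increases.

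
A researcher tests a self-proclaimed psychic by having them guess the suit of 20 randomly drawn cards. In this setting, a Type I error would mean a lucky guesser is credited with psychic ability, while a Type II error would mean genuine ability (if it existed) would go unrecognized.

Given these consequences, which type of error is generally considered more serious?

Type I error

The Type I consequence (a lucky guesser is credited with psychic ability) is more severe than the Type II consequence (genuine ability (if it existed) would go unrecognized).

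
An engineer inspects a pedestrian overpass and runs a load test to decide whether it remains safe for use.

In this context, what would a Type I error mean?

With the conventional null hypothesis that the structure meets the required load capacity (safe):
A Type I error is rejecting H₀ when H₀ is true.
Here that means closing the structure for repairs when actually the structure meets the required load capacity (safe).

A Type I error would mean concluding that the structure is structurally deficient when in fact the structure meets the required load capacity (safe).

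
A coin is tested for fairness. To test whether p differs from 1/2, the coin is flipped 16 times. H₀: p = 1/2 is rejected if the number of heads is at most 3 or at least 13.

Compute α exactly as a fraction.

Under H₀, K ~ Binomial(16, 1/2); α is the probability of landing in either tail, P(K ≤ 3) + P(K ≥ 13).
Each tail has probability (1 + 16 + 120 + 560)/65536; doubling gives α = 1394/65536 = 697/32768.

697/32768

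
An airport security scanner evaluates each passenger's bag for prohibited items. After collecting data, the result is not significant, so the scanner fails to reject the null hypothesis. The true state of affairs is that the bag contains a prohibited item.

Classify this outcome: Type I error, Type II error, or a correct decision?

Type II error

The conventional null hypothesis here is that the bag contains no prohibited items.
H₀ was not rejected, but H₀ is actually false.
Failing to reject a false null hypothesis is a Type II error (false negative).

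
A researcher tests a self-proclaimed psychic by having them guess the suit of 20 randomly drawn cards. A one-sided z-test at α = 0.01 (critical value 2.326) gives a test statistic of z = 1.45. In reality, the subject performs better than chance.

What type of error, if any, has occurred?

The conventional null hypothesis is that the subject is guessing at random (p = 1/4).
Since z = 1.45 ≤ z* = 2.326, H₀ is not rejected.
H₀ is false (actually the subject performs better than chance).
Failing to reject a false H₀ is a Type II error.

Type II error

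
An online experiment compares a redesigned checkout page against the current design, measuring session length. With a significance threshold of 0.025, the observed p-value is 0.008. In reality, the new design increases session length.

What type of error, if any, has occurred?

No error (correct decision).

The conventional null hypothesis is that the new design has no effect on session length.
Since p = 0.008 < α = 0.025, H₀ is rejected.
H₀ is false (actually the new design increases session length).
The decision matches the true state — no error.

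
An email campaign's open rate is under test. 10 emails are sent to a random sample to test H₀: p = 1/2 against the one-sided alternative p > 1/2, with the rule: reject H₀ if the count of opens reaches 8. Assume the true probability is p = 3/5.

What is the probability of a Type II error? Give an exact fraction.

8131936/9765625

β = P(fail to reject H₀ | Ha true) = P(S ≤ 7 | p = 3/5), S ~ Binomial(10, 3/5).
Summing C(10,j)·(3/5)^j·(2/5)^{10-j} for j = 0..7 gives 8131936/9765625.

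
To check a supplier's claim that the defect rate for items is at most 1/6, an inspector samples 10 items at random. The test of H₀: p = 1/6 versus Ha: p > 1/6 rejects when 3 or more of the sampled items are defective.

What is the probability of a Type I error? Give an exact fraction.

α = P(reject H₀ | H₀ true) = P(K ≥ 3 | p = 1/6), K ~ Binomial(10, 1/6).
Via the complement, α = 1 − Σ_{j=0}^{2} C(10,j)(1/6)^j(5/6)^{10-j} = 566299/2519424.

566299/2519424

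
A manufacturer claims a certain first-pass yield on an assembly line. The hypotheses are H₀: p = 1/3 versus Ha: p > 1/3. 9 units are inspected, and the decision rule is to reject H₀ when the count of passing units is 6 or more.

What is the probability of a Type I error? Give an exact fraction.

835/19683

α = P(reject H₀ | H₀ true) = P(X ≥ 6 | p = 1/3), with X ~ Binomial(9, 1/3).
Summing C(9,j)(1/3)^j(2/3)^{9−j} for j = 6,…,9 gives 835/19683.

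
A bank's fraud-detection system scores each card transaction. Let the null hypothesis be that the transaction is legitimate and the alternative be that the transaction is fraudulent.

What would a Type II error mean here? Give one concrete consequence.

A Type II error would mean concluding that the transaction is legitimate (or at least failing to establish that the transaction is fraudulent) when in fact the transaction is fraudulent. Consequence: a fraudulent charge goes through and the bank absorbs the loss.

A Type II error is failing to reject H₀ when H₀ is false.
Here that means approving the transaction when actually the transaction is fraudulent.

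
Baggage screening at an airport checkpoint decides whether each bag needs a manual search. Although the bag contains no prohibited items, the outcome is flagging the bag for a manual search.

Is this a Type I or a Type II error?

Type I error

The null hypothesis here is that the bag contains no prohibited items.
'Flagging the bag for a manual search' corresponds to rejecting H₀.
H₀ was rejected but H₀ is true — a Type I error (false positive).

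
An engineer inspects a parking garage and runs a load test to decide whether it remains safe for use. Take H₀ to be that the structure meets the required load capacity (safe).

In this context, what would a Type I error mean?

A Type I error would mean concluding that the structure is structurally deficient when in fact the structure meets the required load capacity (safe).

A Type I error is rejecting H₀ when H₀ is true.
Here that means closing the structure for repairs when actually the structure meets the required load capacity (safe).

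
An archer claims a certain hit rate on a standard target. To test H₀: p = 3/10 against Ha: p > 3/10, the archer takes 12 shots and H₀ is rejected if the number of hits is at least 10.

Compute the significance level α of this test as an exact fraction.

41275251/200000000000

α = P(reject H₀ | H₀ true) = P(S ≥ 10 | p = 3/10), with S ~ Binomial(12, 3/10).
Summing C(12,j)(3/10)^j(7/10)^{12−j} for j = 10,…,12 gives 41275251/200000000000.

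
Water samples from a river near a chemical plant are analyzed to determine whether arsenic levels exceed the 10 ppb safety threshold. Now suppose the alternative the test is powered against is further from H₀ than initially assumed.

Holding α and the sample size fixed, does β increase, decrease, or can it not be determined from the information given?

It decreases.

A larger true effect moves the Ha sampling distribution further from the H₀ critical value, making rejection more likely when Ha is true.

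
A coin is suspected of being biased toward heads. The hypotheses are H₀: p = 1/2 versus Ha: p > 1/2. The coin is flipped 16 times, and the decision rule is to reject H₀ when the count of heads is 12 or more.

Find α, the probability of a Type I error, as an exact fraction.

The Type I error probability is α = P(K ≥ 12) computed under H₀, where K ~ Binomial(16, 1/2).
P(K ≥ 12) = [C(16,12) + C(16,13) + C(16,14) + C(16,15) + C(16,16)] / 2^16 = (1820 + 560 + 120 + 16 + 1) / 65536 = 2517/65536.

2517/65536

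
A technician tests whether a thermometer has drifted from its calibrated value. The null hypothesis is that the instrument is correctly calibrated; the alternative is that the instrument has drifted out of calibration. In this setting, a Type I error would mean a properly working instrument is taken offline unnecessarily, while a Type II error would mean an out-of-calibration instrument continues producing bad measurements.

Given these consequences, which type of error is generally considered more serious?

The Type II consequence (an out-of-calibration instrument continues producing bad measurements) is more severe than the Type I consequence (a properly working instrument is taken offline unnecessarily).

Type II error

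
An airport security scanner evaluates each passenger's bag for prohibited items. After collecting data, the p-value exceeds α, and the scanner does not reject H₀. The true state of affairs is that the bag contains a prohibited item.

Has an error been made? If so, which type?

Type II error

The conventional null hypothesis here is that the bag contains no prohibited items.
H₀ was not rejected, but H₀ is actually false.
Failing to reject a false null hypothesis is a Type II error (false negative).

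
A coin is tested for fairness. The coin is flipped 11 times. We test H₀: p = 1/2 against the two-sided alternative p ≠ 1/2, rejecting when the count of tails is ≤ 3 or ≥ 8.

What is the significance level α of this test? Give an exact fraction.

α = P(K ≤ 3 or K ≥ 8 | p = 1/2), K ~ Binomial(11, 1/2).
The two tails are symmetric, so α = 2·(1 + 11 + 55 + 165)/2^11 = 464/2048 = 29/128.

29/128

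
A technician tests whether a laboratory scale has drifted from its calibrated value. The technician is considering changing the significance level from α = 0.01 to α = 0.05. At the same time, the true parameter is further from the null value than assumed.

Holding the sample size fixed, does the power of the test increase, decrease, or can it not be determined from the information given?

Relaxing α lowers the evidence threshold; under Ha, outcomes that previously fell short now trigger rejection. The further the true parameter sits from the null value, the more of the Ha sampling distribution falls in the rejection region. Both changes push β in the same direction.
Since power = 1 − β and β decreases, power increases.

It increases.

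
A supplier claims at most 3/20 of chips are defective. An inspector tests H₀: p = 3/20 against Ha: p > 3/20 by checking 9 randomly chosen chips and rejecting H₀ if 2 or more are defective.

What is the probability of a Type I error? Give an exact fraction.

51266668149/128000000000

α = P(reject H₀ | H₀ true) = P(S ≥ 2 | p = 3/20), S ~ Binomial(9, 3/20).
Via the complement, α = 1 − Σ_{j=0}^{1} C(9,j)(3/20)^j(17/20)^{9-j} = 51266668149/128000000000.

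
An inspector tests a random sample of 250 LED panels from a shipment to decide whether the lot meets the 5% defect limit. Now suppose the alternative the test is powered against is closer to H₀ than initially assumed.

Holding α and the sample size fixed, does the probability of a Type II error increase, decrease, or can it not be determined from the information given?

When the true parameter is near the null value, the test has a harder time distinguishing Ha from H₀.

It increases.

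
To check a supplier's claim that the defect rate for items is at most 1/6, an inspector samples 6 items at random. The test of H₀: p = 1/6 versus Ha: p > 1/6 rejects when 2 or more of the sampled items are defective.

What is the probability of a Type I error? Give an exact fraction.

α = P(reject H₀ | H₀ true) = P(S ≥ 2 | p = 1/6), S ~ Binomial(6, 1/6).
Via the complement, α = 1 − Σ_{j=0}^{1} C(6,j)(1/6)^j(5/6)^{6-j} = 12281/46656.

12281/46656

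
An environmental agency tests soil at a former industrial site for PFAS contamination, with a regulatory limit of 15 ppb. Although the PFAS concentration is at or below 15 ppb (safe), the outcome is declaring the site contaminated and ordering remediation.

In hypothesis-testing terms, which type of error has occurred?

Type I error

The null hypothesis here is that the PFAS concentration is at or below 15 ppb (safe).
'Declaring the site contaminated and ordering remediation' corresponds to rejecting H₀.
H₀ was rejected but H₀ is true — a Type I error (false positive).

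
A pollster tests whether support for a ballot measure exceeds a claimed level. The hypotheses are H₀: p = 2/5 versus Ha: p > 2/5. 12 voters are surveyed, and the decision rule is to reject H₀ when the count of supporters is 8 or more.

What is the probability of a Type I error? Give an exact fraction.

α = P(reject H₀ | H₀ true) = P(X ≥ 8 | p = 2/5), with X ~ Binomial(12, 2/5).
Adding the binomial terms for j = 8 through 12 with p = 2/5 yields 2798336/48828125.

2798336/48828125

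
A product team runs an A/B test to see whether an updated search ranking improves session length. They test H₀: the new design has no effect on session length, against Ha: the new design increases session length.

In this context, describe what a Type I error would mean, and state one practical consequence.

A Type I error would mean concluding that the new design increases session length when in fact the new design has no effect on session length. Consequence: engineering effort is spent shipping a change that doesn't actually help.

A Type I error is rejecting H₀ when H₀ is true.
Here that means shipping the new feature to all users when actually the new design has no effect on session length.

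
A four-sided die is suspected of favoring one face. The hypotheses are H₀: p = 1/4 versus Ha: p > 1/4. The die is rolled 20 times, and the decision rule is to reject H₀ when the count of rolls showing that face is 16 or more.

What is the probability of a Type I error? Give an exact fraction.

The Type I error probability is α = P(K ≥ 16) computed under H₀, where K ~ Binomial(20, 1/4).
Adding the binomial terms for j = 16 through 20 with p = 1/4 yields 106249/274877906944.

106249/274877906944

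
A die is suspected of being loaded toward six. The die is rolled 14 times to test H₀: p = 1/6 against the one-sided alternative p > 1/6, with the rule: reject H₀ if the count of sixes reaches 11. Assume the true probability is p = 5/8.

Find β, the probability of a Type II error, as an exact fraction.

A Type II error is failing to reject when Ha holds: with p = 5/8, β = P(Y ≤ 10).
Equivalently, β = 1 − P(Y ≥ 11) = 1830419739927/2199023255552.

1830419739927/2199023255552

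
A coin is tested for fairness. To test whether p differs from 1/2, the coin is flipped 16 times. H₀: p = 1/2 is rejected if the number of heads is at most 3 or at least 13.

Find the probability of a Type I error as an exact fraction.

Under H₀, S ~ Binomial(16, 1/2); α is the probability of landing in either tail, P(S ≤ 3) + P(S ≥ 13).
By symmetry, α = 2·P(S ≤ 3) = 2·(1 + 16 + 120 + 560)/65536 = 1394/65536 = 697/32768.

697/32768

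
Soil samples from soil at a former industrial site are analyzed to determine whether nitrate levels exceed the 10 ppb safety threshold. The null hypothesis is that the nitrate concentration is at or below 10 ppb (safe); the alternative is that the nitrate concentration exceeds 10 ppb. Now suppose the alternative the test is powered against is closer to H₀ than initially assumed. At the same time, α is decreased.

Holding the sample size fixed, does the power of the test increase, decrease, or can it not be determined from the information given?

It decreases.

When the true parameter is near the null value, the test has a harder time distinguishing Ha from H₀. A smaller α moves the rejection region further into the tail. With the alternative true, more outcomes now fall outside the rejection region, so failing to reject becomes more likely. Both changes push β in the same direction.
Since power = 1 − β and β increases, power decreases.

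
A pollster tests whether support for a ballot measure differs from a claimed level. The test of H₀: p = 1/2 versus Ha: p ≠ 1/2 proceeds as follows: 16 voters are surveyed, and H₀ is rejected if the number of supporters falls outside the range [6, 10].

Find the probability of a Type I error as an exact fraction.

6885/32768

α = P(K ≤ 5 or K ≥ 11 | p = 1/2), K ~ Binomial(16, 1/2).
The two tails are symmetric, so α = 2·(1 + 16 + 120 + 560 + 1820 + 4368)/2^16 = 13770/65536 = 6885/32768.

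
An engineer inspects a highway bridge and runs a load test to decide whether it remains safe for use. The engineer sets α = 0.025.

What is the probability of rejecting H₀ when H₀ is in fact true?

0.025

The significance level α is, by definition, the probability of a Type I error — P(reject H₀ | H₀ true).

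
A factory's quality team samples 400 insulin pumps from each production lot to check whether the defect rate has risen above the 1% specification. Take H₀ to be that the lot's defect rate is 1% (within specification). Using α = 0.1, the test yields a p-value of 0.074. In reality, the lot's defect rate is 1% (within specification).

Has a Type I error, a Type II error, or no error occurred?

Type I error

Since p = 0.074 < α = 0.1, H₀ is rejected.
H₀ is true (actually the lot's defect rate is 1% (within specification)).
Rejecting a true H₀ is a Type I error.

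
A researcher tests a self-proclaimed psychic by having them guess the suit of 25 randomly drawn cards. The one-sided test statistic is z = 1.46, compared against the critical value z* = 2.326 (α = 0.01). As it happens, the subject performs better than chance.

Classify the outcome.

Type II error

The conventional null hypothesis is that the subject is guessing at random (p = 1/4).
Since z = 1.46 ≤ z* = 2.326, H₀ is not rejected.
H₀ is false (actually the subject performs better than chance).
Failing to reject a false H₀ is a Type II error.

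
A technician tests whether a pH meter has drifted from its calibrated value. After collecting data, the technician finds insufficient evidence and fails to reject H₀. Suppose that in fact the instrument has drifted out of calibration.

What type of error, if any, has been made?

Type II error

The conventional null hypothesis here is that the instrument is correctly calibrated.
H₀ was not rejected, but H₀ is actually false.
Failing to reject a false null hypothesis is a Type II error (false negative).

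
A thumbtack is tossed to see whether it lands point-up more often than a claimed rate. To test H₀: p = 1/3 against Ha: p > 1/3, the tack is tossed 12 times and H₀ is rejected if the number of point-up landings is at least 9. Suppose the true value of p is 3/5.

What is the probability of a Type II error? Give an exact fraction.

Under the alternative p = 3/5, X ~ Binomial(12, 3/5); β is the probability the test does not reject, P(X < 9).
Equivalently, β = 1 − P(X ≥ 9) = 37825328/48828125.

37825328/48828125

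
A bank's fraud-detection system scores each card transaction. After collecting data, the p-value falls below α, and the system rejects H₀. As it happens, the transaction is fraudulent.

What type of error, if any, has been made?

The conventional null hypothesis here is that the transaction is legitimate.
The test rejected a false H₀ — the decision matches the true state.

Neither — the decision is correct.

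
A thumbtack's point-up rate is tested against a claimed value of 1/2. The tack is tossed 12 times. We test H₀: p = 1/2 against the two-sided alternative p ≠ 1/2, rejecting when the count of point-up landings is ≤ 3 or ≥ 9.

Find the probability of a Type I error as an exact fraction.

Under H₀, S ~ Binomial(12, 1/2); α is the probability of landing in either tail, P(S ≤ 3) + P(S ≥ 9).
By symmetry, α = 2·P(S ≤ 3) = 2·(1 + 12 + 66 + 220)/4096 = 598/4096 = 299/2048.

299/2048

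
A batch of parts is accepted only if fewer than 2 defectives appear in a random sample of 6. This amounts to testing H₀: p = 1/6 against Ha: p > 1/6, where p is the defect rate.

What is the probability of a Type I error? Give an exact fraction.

12281/46656

The significance level is the probability, assuming p = 1/6, of seeing 2 or more defectives in 6 draws.
Computing the lower-tail complement: 1 − 34375/46656 = 12281/46656.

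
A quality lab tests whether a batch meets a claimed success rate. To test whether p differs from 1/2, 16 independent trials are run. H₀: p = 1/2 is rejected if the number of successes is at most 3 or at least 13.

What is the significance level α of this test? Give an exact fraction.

α = P(K ≤ 3 or K ≥ 13 | p = 1/2), K ~ Binomial(16, 1/2).
The two tails are symmetric, so α = 2·(1 + 16 + 120 + 560)/2^16 = 1394/65536 = 697/32768.

697/32768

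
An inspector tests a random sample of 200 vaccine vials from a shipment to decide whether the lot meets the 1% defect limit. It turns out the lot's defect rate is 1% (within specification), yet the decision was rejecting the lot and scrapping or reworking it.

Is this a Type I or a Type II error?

The null hypothesis here is that the lot's defect rate is 1% (within specification).
'Rejecting the lot and scrapping or reworking it' corresponds to rejecting H₀.
H₀ was rejected but H₀ is true — a Type I error (false positive).

Type I error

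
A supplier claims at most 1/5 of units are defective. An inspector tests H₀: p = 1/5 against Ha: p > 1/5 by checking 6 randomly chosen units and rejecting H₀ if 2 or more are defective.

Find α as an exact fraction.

The significance level is the probability, assuming p = 1/5, of seeing 2 or more defectives in 6 draws.
Via the complement, α = 1 − Σ_{j=0}^{1} C(6,j)(1/5)^j(4/5)^{6-j} = 1077/3125.

1077/3125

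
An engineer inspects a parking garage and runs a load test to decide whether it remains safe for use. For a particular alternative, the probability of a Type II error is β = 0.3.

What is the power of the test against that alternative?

0.7

Power = 1 − β = 1 − 0.3 = 0.7.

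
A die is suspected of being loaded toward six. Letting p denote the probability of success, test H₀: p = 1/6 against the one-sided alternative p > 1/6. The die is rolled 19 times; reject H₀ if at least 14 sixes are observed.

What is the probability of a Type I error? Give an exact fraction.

1620229/25389989167104

The Type I error probability is α = P(K ≥ 14) computed under H₀, where K ~ Binomial(19, 1/6).
P(K ≥ 14) = Σ_{j=14}^{19} C(19,j)·(1/6)^j·(5/6)^{19-j} = 1620229/25389989167104.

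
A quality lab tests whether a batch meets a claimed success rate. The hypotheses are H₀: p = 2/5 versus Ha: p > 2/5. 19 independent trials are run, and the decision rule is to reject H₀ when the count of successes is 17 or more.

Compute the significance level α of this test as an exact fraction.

α = P(reject H₀ | H₀ true) = P(K ≥ 17 | p = 2/5), with K ~ Binomial(19, 2/5).
Adding the binomial terms for j = 17 through 19 with p = 2/5 yields 217186304/19073486328125.

217186304/19073486328125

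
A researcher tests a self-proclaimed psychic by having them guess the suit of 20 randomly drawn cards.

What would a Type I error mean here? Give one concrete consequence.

A Type I error would mean concluding that the subject performs better than chance when in fact the subject is guessing at random (p = 1/4). Consequence: a lucky guesser is credited with psychic ability.

With the conventional null hypothesis that the subject is guessing at random (p = 1/4):
A Type I error is rejecting H₀ when H₀ is true.
Here that means concluding the subject has some ability beyond chance when actually the subject is guessing at random (p = 1/4).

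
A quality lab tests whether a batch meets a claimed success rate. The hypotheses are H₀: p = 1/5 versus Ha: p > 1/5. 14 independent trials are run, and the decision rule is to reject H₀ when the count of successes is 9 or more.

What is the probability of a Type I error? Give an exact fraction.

α = P(reject H₀ | H₀ true) = P(X ≥ 9 | p = 1/5), with X ~ Binomial(14, 1/5).
Summing C(14,j)(1/5)^j(4/5)^{14−j} for j = 9,…,14 gives 2331113/6103515625.

2331113/6103515625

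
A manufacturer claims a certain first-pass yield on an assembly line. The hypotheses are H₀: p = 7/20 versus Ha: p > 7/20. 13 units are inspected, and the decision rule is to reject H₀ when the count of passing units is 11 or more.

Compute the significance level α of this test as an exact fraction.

14250593836801/40960000000000000

Under H₀, K ~ Binomial(13, 7/20), and α = P(K ≥ 11).
P(K ≥ 11) = Σ_{j=11}^{13} C(13,j)·(7/20)^j·(13/20)^{13-j} = 14250593836801/40960000000000000.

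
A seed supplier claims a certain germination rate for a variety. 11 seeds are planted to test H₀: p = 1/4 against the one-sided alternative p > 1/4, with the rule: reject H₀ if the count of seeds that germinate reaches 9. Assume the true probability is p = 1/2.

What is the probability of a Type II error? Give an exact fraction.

A Type II error is failing to reject when Ha holds: with p = 1/2, β = P(X ≤ 8).
Equivalently, β = 1 − P(X ≥ 9) = 1981/2048.

1981/2048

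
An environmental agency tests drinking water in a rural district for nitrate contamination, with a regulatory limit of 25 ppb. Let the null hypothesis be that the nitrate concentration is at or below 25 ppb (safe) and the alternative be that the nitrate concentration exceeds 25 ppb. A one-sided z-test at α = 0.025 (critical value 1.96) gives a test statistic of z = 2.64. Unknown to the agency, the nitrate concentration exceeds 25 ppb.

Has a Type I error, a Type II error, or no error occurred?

No error — this is a correct decision.

Since z = 2.64 > z* = 1.96, H₀ is rejected.
H₀ is false (actually the nitrate concentration exceeds 25 ppb).
The decision matches the true state — no error.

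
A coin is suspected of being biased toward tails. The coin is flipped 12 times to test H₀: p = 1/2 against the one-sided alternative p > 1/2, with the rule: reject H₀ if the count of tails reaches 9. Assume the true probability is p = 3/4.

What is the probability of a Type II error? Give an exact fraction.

5892517/16777216

Under the alternative p = 3/4, S ~ Binomial(12, 3/4); β is the probability the test does not reject, P(S < 9).
Summing C(12,j)·(3/4)^j·(1/4)^{12-j} for j = 0..8 gives 5892517/16777216.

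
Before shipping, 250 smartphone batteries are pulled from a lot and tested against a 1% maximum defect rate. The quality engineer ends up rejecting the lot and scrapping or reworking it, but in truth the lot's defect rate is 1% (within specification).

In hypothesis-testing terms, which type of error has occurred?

The null hypothesis here is that the lot's defect rate is 1% (within specification).
'Rejecting the lot and scrapping or reworking it' corresponds to rejecting H₀.
H₀ was rejected but H₀ is true — a Type I error (false positive).

Type I error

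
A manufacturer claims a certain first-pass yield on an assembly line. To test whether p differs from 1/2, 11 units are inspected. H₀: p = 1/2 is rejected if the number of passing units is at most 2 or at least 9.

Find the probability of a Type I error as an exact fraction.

The significance level is the null-hypothesis probability of the rejection region {≤2} ∪ {≥9}.
The two tails are symmetric, so α = 2·(1 + 11 + 55)/2^11 = 134/2048 = 67/1024.

67/1024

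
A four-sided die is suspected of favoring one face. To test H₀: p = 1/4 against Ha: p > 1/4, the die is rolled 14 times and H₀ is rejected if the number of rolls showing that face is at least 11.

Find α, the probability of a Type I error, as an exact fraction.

The Type I error probability is α = P(Y ≥ 11) computed under H₀, where Y ~ Binomial(14, 1/4).
P(Y ≥ 11) = Σ_{j=11}^{14} C(14,j)·(1/4)^j·(3/4)^{14-j} = 5345/134217728.

5345/134217728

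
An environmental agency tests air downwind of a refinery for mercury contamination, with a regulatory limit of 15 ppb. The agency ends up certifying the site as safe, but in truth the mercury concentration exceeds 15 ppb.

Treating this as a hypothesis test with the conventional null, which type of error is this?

Type II error

The null hypothesis here is that the mercury concentration is at or below 15 ppb (safe).
'Certifying the site as safe' corresponds to failing to reject H₀.
H₀ was not rejected but H₀ is false — a Type II error (false negative).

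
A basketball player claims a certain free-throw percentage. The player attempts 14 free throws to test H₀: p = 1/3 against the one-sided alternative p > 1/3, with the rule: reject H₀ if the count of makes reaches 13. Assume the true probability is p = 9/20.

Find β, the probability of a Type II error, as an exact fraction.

1637985675869982373/1638400000000000000

β = P(fail to reject H₀ | Ha true) = P(K ≤ 12 | p = 9/20), K ~ Binomial(14, 9/20).
Summing C(14,j)·(9/20)^j·(11/20)^{14-j} for j = 0..12 gives 1637985675869982373/1638400000000000000.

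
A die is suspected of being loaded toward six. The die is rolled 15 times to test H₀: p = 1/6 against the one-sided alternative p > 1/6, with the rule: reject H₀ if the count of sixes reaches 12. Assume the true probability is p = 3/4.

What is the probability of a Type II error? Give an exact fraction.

144609703/268435456

β = P(fail to reject H₀ | Ha true) = P(X ≤ 11 | p = 3/4), X ~ Binomial(15, 3/4).
Summing C(15,j)·(3/4)^j·(1/4)^{15-j} for j = 0..11 gives 144609703/268435456.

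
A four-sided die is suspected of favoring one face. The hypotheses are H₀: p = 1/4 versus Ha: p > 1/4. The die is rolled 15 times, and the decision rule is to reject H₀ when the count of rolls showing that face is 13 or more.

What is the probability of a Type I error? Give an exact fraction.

Under H₀, X ~ Binomial(15, 1/4), and α = P(X ≥ 13).
Adding the binomial terms for j = 13 through 15 with p = 1/4 yields 991/1073741824.

991/1073741824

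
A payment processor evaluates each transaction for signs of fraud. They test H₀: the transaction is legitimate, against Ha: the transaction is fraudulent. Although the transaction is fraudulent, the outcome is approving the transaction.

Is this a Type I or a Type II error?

Type II error

'Approving the transaction' corresponds to failing to reject H₀.
H₀ was not rejected but H₀ is false — a Type II error (false negative).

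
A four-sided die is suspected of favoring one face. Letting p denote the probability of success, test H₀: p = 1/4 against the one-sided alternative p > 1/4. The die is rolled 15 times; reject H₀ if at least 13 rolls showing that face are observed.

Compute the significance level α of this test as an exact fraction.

991/1073741824

α = P(reject H₀ | H₀ true) = P(Y ≥ 13 | p = 1/4), with Y ~ Binomial(15, 1/4).
Adding the binomial terms for j = 13 through 15 with p = 1/4 yields 991/1073741824.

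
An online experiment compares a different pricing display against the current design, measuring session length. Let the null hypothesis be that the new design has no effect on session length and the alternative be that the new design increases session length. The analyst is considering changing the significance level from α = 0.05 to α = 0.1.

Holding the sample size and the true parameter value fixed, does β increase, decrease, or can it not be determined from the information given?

With a larger α the critical value moves toward the center, so more of the Ha sampling distribution lies in the rejection region.

It decreases.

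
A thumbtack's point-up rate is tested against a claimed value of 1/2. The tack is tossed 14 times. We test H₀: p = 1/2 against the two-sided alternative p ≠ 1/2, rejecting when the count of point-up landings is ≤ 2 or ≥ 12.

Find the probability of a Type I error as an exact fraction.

α = P(Y ≤ 2 or Y ≥ 12 | p = 1/2), Y ~ Binomial(14, 1/2).
Each tail has probability (1 + 14 + 91)/16384; doubling gives α = 212/16384 = 53/4096.

53/4096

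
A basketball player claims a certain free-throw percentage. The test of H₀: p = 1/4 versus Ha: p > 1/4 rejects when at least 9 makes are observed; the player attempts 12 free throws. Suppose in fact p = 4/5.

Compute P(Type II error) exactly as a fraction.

Under the alternative p = 4/5, K ~ Binomial(12, 4/5); β is the probability the test does not reject, P(K < 9).
Adding the binomial probabilities P(K=0)+…+P(K=8) at p = 4/5 gives 10030813/48828125.

10030813/48828125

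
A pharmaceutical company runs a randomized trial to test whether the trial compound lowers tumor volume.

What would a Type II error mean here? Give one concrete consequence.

A Type II error would mean concluding that the drug has no effect on tumor volume (or at least failing to establish that the drug lowers tumor volume) when in fact the drug lowers tumor volume. Consequence: an effective treatment is shelved and never reaches patients who would benefit.

With the conventional null hypothesis that the drug has no effect on tumor volume:
A Type II error is failing to reject H₀ when H₀ is false.
Here that means concluding there is insufficient evidence that the drug works when actually the drug lowers tumor volume.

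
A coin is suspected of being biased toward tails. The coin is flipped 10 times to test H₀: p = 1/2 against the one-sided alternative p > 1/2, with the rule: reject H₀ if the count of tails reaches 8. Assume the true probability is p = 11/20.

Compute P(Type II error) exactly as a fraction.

2305127290491/2560000000000

β = P(fail to reject H₀ | Ha true) = P(K ≤ 7 | p = 11/20), K ~ Binomial(10, 11/20).
Equivalently, β = 1 − P(K ≥ 8) = 2305127290491/2560000000000.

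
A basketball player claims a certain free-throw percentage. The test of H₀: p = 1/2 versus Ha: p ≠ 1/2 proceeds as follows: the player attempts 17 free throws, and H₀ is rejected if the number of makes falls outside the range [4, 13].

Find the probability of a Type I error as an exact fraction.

417/32768

Under H₀, S ~ Binomial(17, 1/2); α is the probability of landing in either tail, P(S ≤ 3) + P(S ≥ 14).
By symmetry, α = 2·P(S ≤ 3) = 2·(1 + 17 + 136 + 680)/131072 = 1668/131072 = 417/32768.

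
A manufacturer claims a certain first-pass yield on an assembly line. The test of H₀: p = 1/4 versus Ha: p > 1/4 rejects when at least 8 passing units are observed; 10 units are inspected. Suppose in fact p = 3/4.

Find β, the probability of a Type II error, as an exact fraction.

β = P(fail to reject H₀ | Ha true) = P(S ≤ 7 | p = 3/4), S ~ Binomial(10, 3/4).
Adding the binomial probabilities P(S=0)+…+P(S=7) at p = 3/4 gives 124363/262144.

124363/262144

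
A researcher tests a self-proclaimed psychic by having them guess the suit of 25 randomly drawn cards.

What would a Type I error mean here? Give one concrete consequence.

A Type I error would mean concluding that the subject performs better than chance when in fact the subject is guessing at random (p = 1/4). Consequence: a lucky guesser is credited with psychic ability.

With the conventional null hypothesis that the subject is guessing at random (p = 1/4):
A Type I error is rejecting H₀ when H₀ is true.
Here that means concluding the subject has some ability beyond chance when actually the subject is guessing at random (p = 1/4).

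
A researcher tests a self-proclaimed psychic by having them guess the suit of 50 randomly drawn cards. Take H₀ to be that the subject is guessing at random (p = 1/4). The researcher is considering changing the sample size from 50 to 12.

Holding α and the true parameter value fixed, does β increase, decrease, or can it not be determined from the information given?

It increases.

A smaller sample increases the standard error, so the sampling distributions under H₀ and Ha overlap more.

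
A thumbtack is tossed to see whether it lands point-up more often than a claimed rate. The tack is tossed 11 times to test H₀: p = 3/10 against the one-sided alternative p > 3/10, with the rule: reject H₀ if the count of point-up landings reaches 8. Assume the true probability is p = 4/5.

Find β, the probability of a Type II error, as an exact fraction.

Under the alternative p = 4/5, K ~ Binomial(11, 4/5); β is the probability the test does not reject, P(K < 8).
Equivalently, β = 1 − P(K ≥ 8) = 12589/78125.

12589/78125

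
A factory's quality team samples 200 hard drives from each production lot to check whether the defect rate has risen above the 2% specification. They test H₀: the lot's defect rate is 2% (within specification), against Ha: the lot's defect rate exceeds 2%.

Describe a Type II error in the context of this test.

A Type II error would mean concluding that the lot's defect rate is 2% (within specification) (or at least failing to establish that the lot's defect rate exceeds 2%) when in fact the lot's defect rate exceeds 2%.

A Type II error is failing to reject H₀ when H₀ is false.
Here that means accepting the lot and shipping it when actually the lot's defect rate exceeds 2%.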